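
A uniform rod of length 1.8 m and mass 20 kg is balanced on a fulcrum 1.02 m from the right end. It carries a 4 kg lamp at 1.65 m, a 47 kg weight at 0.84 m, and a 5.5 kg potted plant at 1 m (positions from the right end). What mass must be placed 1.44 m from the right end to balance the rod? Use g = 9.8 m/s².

Taking torques about the fulcrum (at 1.02 m from the right end):
Beam weight: 20 × 9.8 = 196 N down at 0.9 m → arm 0.12 m, τ = 196 × 0.12 = 23.52 N·m clockwise.
Lamp: 4 × 9.8 = 39.2 N down at 1.65 m → arm 0.63 m, τ = 39.2 × 0.63 = 24.7 N·m counterclockwise.
Weight: 47 × 9.8 = 460.6 N down at 0.84 m → arm 0.18 m, τ = 460.6 × 0.18 = 82.91 N·m clockwise.
Potted plant: 5.5 × 9.8 = 53.9 N down at 1 m → arm 0.02 m, τ = 53.9 × 0.02 = 1.078 N·m clockwise.
Net moment of known loads = 82.81 N·m clockwise.
An unknown mass m at 1.44 m has arm 0.42 m; its moment is m·g·0.42 counterclockwise.
Στ = 0 ⇒ m × 9.8 × 0.42 = 82.81 ⇒ m = 82.81 / (9.8 × 0.42) = 20.1 kg.

m ≈ 20.1 kg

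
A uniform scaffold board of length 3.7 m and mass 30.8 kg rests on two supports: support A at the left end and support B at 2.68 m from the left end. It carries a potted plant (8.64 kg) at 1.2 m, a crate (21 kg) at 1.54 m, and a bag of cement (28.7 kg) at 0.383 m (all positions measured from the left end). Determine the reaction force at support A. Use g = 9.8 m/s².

About support B:
Beam weight: 30.8 × 9.8 = 301.8 N down at 1.85 m → arm 0.83 m, τ = 301.8 × 0.83 = 250.5 N·m counterclockwise.
Potted plant: 8.64 × 9.8 = 84.67 N down at 1.2 m → arm 1.48 m, τ = 84.67 × 1.48 = 125.3 N·m counterclockwise.
Crate: 21 × 9.8 = 205.8 N down at 1.54 m → arm 1.14 m, τ = 205.8 × 1.14 = 234.6 N·m counterclockwise.
Bag of cement: 28.7 × 9.8 = 281.3 N down at 0.383 m → arm 2.297 m, τ = 281.3 × 2.297 = 646.1 N·m counterclockwise.
Net load moment about support B = 1256 N·m counterclockwise.
Reaction R at support A is upward at 0 m, arm 2.68 m → moment R × 2.68 clockwise.
Setting net torque to zero: R × 2.68 = 1256 → R = 469 N.

R_A ≈ 469 N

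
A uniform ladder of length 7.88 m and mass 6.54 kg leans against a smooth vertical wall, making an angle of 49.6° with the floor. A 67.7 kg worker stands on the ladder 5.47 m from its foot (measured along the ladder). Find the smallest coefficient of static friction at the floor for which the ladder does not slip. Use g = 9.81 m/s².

μ_min ≈ 0.576

Choose the foot of the ladder as the axis so the floor normal and friction both act there and drop out.
Ladder weight 6.54×9.81 = 64.16 N acts at 3.94 m along the ladder; its horizontal arm is 3.94·cos49.6° = 2.554 m → τ = 163.9 N·m clockwise.
Worker: 67.7×9.81 = 664.1 N at 5.47 m → arm 3.545 m → τ = 2354 N·m clockwise.
Wall normal N acts horizontally at the top; its moment arm is the height L sinθ = 7.88·sin49.6° = 6.001 m, counterclockwise.
For rotational equilibrium, N × 6.001 = 2518, so N = 419.6 N.
ΣFx = 0 ⇒ f = N_wall = 419.6 N. ΣFy = 0 ⇒ N_floor = 728.3 N.
μ_min = f / N_floor = 419.6 / 728.3 = 0.576.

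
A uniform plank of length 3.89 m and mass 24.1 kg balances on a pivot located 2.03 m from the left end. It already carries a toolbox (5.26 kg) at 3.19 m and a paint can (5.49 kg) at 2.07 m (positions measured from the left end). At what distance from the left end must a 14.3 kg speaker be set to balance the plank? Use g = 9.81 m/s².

Choose the pivot (at 2.03 m from the left end) as the axis so the support reaction has zero arm there.
Beam weight: 24.1 × 9.81 = 236.4 N down at 1.945 m → arm 0.085 m, τ = 236.4 × 0.085 = 20.09 N·m counterclockwise.
Toolbox: 5.26 × 9.81 = 51.6 N down at 3.19 m → arm 1.16 m, τ = 51.6 × 1.16 = 59.86 N·m clockwise.
Paint can: 5.49 × 9.81 = 53.86 N down at 2.07 m → arm 0.04 m, τ = 53.86 × 0.04 = 2.154 N·m clockwise.
Net moment of existing loads = 41.92 N·m clockwise.
The speaker weighs 14.3 × 9.81 = 140.3 N and must supply an equal counterclockwise moment, so its lever arm about the pivot is 41.92 / 140.3 = 0.299 m.
That puts it at 2.03 − 0.299 = 1.73 m from the left end.

x ≈ 1.73 m from the left end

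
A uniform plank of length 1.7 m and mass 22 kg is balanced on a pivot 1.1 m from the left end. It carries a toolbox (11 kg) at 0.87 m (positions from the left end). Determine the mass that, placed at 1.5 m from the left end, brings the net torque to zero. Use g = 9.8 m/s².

Take moments about the pivot (at 1.1 m from the left end).
Beam weight: 22 × 9.8 = 215.6 N down at 0.85 m → arm 0.25 m, τ = 215.6 × 0.25 = 53.9 N·m counterclockwise.
Toolbox: 11 × 9.8 = 107.8 N down at 0.87 m → arm 0.23 m, τ = 107.8 × 0.23 = 24.79 N·m counterclockwise.
Net moment of known loads = 78.69 N·m counterclockwise.
An unknown mass m at 1.5 m has arm 0.4 m; its moment is m·g·0.4 clockwise.
For rotational equilibrium, m × 9.8 × 0.4 = 78.69, so m = 78.69 / (9.8 × 0.4) = 20.1 kg.

m ≈ 20.1 kg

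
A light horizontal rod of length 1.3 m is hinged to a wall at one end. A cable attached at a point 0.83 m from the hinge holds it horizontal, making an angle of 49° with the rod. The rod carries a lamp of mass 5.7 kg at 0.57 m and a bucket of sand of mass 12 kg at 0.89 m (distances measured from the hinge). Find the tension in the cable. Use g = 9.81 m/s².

T ≈ 218 N

Sum moments about the hinge (the unknown hinge reaction has zero arm there).
Lamp: 5.7 × 9.81 = 55.92 N down at 0.57 m → arm 0.57 m, τ = 55.92 × 0.57 = 31.87 N·m clockwise.
Bucket of sand: 12 × 9.81 = 117.7 N down at 0.89 m → arm 0.89 m, τ = 117.7 × 0.89 = 104.8 N·m clockwise.
Total clockwise load moment = 136.7 N·m.
The cable tension T acts at 0.83 m; only its component perpendicular to the rod, T sinθ, produces torque. sin 49° = 0.7547.
Balancing moments: T × 0.83 × 0.7547 = 136.7, giving T = 136.7 / 0.6264 = 218 N.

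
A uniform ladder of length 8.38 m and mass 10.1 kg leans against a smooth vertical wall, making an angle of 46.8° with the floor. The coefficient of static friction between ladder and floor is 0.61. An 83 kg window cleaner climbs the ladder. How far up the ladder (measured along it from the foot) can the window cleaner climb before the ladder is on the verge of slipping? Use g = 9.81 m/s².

About the foot of the ladder:
Ladder weight 10.1×9.81 = 99.08 N acts at 4.19 m along the ladder; its horizontal arm is 4.19·cos46.8° = 2.868 m → τ = 284.2 N·m clockwise.
Window cleaner weight 83×9.81 = 814.2 N at distance d → arm d·cos46.8° → τ = 814.2·d·0.6845 clockwise.
Wall normal N at the top has arm L sinθ = 6.109 m counterclockwise, so Στ = 0 gives N·6.109 = 284.2 + 557.3·d.
ΣFy = 0 ⇒ N_floor = 913.3 N, so the maximum friction is μ_s·N_floor = 0.61×913.3 = 557.1 N. ΣFx = 0 ⇒ N_wall = f, so at the slipping point N = 557.1 N.
Substituting: 557.1×6.109 = 284.2 + 557.3·d ⇒ d = (3403 − 284.2) / 557.3 = 5.6 m.

d ≈ 5.6 m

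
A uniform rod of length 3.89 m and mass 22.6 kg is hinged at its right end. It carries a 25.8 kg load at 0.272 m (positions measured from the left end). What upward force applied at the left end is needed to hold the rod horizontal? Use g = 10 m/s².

Taking torques about the right end:
Beam weight: 22.6 × 10 = 226 N down at 1.945 m → arm 1.945 m, τ = 226 × 1.945 = 439.6 N·m counterclockwise.
Load: 25.8 × 10 = 258 N down at 0.272 m → arm 3.618 m, τ = 258 × 3.618 = 933.4 N·m counterclockwise.
Net moment of the loads = 1373 N·m counterclockwise.
The upward force F acts at the left end, arm 3.89 m, giving F × 3.89 clockwise.
For rotational equilibrium, F × 3.89 = 1373, so F = 1373 / 3.89 = 353 N.

F ≈ 353 N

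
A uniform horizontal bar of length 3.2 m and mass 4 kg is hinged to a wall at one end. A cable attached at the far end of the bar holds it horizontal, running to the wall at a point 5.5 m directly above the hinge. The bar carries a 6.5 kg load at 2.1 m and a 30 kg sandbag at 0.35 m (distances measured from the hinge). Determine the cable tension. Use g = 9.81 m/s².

T ≈ 108 N

About the hinge:
Beam weight: 4 × 9.81 = 39.24 N down at 1.6 m → arm 1.6 m, τ = 39.24 × 1.6 = 62.78 N·m clockwise.
Load: 6.5 × 9.81 = 63.77 N down at 2.1 m → arm 2.1 m, τ = 63.77 × 2.1 = 133.9 N·m clockwise.
Sandbag: 30 × 9.81 = 294.3 N down at 0.35 m → arm 0.35 m, τ = 294.3 × 0.35 = 103 N·m clockwise.
Total clockwise load moment = 299.7 N·m.
The cable tension T acts at 3.2 m; only its component perpendicular to the bar, T sinθ, produces torque. sinθ = h/√(h²+d²) = 5.5/√(5.5²+3.2²) = 0.8643.
For rotational equilibrium, T × 3.2 × 0.8643 = 299.7, so T = 299.7 / 2.766 = 108 N.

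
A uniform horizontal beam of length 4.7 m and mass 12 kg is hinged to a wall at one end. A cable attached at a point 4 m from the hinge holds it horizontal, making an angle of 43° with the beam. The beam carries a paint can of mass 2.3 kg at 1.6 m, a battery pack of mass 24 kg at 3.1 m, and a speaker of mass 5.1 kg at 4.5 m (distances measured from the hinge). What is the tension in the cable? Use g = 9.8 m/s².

T ≈ 464 N

Sum moments about the hinge (the unknown hinge reaction has zero arm there).
Beam weight: 12 × 9.8 = 117.6 N down at 2.35 m → arm 2.35 m, τ = 117.6 × 2.35 = 276.4 N·m clockwise.
Paint can: 2.3 × 9.8 = 22.54 N down at 1.6 m → arm 1.6 m, τ = 22.54 × 1.6 = 36.06 N·m clockwise.
Battery pack: 24 × 9.8 = 235.2 N down at 3.1 m → arm 3.1 m, τ = 235.2 × 3.1 = 729.1 N·m clockwise.
Speaker: 5.1 × 9.8 = 49.98 N down at 4.5 m → arm 4.5 m, τ = 49.98 × 4.5 = 224.9 N·m clockwise.
Total clockwise load moment = 1266 N·m.
The cable tension T acts at 4 m; only its component perpendicular to the beam, T sinθ, produces torque. sin 43° = 0.682.
Setting net torque to zero: T × 4 × 0.682 = 1266 → T = 1266 / 2.728 = 464 N.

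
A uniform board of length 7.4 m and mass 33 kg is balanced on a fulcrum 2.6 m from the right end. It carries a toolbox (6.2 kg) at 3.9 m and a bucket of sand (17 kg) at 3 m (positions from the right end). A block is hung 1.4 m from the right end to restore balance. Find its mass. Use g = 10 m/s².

About the fulcrum (at 2.6 m from the right end):
Beam weight: 33 × 10 = 330 N down at 3.7 m → arm 1.1 m, τ = 330 × 1.1 = 363 N·m counterclockwise.
Toolbox: 6.2 × 10 = 62 N down at 3.9 m → arm 1.3 m, τ = 62 × 1.3 = 80.6 N·m counterclockwise.
Bucket of sand: 17 × 10 = 170 N down at 3 m → arm 0.4 m, τ = 170 × 0.4 = 68 N·m counterclockwise.
Net moment of known loads = 511.6 N·m counterclockwise.
An unknown mass m at 1.4 m has arm 1.2 m; its moment is m·g·1.2 clockwise.
Setting net torque to zero: m × 10 × 1.2 = 511.6 → m = 511.6 / (10 × 1.2) = 42.6 kg.

m ≈ 42.6 kg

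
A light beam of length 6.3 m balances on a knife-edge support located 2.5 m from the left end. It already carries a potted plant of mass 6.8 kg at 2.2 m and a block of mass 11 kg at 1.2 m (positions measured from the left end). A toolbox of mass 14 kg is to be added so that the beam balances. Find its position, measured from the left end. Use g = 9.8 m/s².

Sum moments about the knife-edge support (at 2.5 m from the left end) (the support reaction has zero arm there).
Potted plant: 6.8 × 9.8 = 66.64 N down at 2.2 m → arm 0.3 m, τ = 66.64 × 0.3 = 19.99 N·m counterclockwise.
Block: 11 × 9.8 = 107.8 N down at 1.2 m → arm 1.3 m, τ = 107.8 × 1.3 = 140.1 N·m counterclockwise.
Net moment of existing loads = 160.1 N·m counterclockwise.
The toolbox weighs 14 × 9.8 = 137.2 N and must supply an equal clockwise moment, so its lever arm about the knife-edge support is 160.1 / 137.2 = 1.17 m.
That puts it at 2.5 + 1.17 = 3.67 m from the left end.

x ≈ 3.67 m from the left end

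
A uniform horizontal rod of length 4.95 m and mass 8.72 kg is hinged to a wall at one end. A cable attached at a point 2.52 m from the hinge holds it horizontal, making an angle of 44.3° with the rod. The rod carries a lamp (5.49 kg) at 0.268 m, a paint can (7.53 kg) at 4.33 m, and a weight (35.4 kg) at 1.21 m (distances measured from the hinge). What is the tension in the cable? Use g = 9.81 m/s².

T ≈ 549 N

Choose the hinge as the axis so the unknown hinge reaction has zero arm there.
Beam weight: 8.72 × 9.81 = 85.54 N down at 2.475 m → arm 2.475 m, τ = 85.54 × 2.475 = 211.7 N·m clockwise.
Lamp: 5.49 × 9.81 = 53.86 N down at 0.268 m → arm 0.268 m, τ = 53.86 × 0.268 = 14.43 N·m clockwise.
Paint can: 7.53 × 9.81 = 73.87 N down at 4.33 m → arm 4.33 m, τ = 73.87 × 4.33 = 319.9 N·m clockwise.
Weight: 35.4 × 9.81 = 347.3 N down at 1.21 m → arm 1.21 m, τ = 347.3 × 1.21 = 420.2 N·m clockwise.
Total clockwise load moment = 966.2 N·m.
The cable tension T acts at 2.52 m; only its component perpendicular to the rod, T sinθ, produces torque. sin 44.3° = 0.6984.
For rotational equilibrium, T × 2.52 × 0.6984 = 966.2, so T = 966.2 / 1.76 = 549 N.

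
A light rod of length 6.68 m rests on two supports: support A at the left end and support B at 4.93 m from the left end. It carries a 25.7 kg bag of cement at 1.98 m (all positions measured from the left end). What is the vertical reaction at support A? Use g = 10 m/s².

Choose support B as the axis so its reaction then has zero moment arm.
Bag of cement: 25.7 × 10 = 257 N down at 1.98 m → arm 2.95 m, τ = 257 × 2.95 = 758.2 N·m counterclockwise.
Net load moment about support B = 758.2 N·m counterclockwise.
Reaction R at support A is upward at 0 m, arm 4.93 m → moment R × 4.93 clockwise.
Setting net torque to zero: R × 4.93 = 758.2 → R = 154 N.

R_A ≈ 154 N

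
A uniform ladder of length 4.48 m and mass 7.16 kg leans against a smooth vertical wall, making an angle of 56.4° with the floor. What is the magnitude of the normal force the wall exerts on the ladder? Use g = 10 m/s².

N_wall ≈ 23.8 N

Take moments about the foot of the ladder.
Ladder weight 7.16×10 = 71.6 N acts at 2.24 m along the ladder; its horizontal arm is 2.24·cos56.4° = 1.24 m → τ = 88.78 N·m clockwise.
Wall normal N acts horizontally at the top; its moment arm is the height L sinθ = 4.48·sin56.4° = 3.731 m, counterclockwise.
Στ = 0 ⇒ N × 3.731 = 88.78 ⇒ N = 23.8 N.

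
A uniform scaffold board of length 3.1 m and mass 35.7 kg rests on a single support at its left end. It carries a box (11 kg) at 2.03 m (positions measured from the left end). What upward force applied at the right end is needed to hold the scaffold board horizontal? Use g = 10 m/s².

F ≈ 251 N

Taking torques about the left end:
Beam weight: 35.7 × 10 = 357 N down at 1.55 m → arm 1.55 m, τ = 357 × 1.55 = 553.4 N·m clockwise.
Box: 11 × 10 = 110 N down at 2.03 m → arm 2.03 m, τ = 110 × 2.03 = 223.3 N·m clockwise.
Net moment of the loads = 776.7 N·m clockwise.
The upward force F acts at the right end, arm 3.1 m, giving F × 3.1 counterclockwise.
Στ = 0 ⇒ F × 3.1 = 776.7 ⇒ F = 776.7 / 3.1 = 251 N.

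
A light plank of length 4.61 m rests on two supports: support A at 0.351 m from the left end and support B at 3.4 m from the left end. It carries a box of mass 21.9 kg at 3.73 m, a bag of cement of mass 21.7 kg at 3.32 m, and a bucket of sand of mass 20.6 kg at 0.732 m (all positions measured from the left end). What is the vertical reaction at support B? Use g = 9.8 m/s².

R_B ≈ 470 N

Taking torques about support A:
Box: 21.9 × 9.8 = 214.6 N down at 3.73 m → arm 3.379 m, τ = 214.6 × 3.379 = 725.1 N·m clockwise.
Bag of cement: 21.7 × 9.8 = 212.7 N down at 3.32 m → arm 2.969 m, τ = 212.7 × 2.969 = 631.5 N·m clockwise.
Bucket of sand: 20.6 × 9.8 = 201.9 N down at 0.732 m → arm 0.381 m, τ = 201.9 × 0.381 = 76.92 N·m clockwise.
Net load moment about support A = 1434 N·m clockwise.
Reaction R at support B is upward at 3.4 m, arm 3.049 m → moment R × 3.049 counterclockwise.
For rotational equilibrium, R × 3.049 = 1434, so R = 470 N.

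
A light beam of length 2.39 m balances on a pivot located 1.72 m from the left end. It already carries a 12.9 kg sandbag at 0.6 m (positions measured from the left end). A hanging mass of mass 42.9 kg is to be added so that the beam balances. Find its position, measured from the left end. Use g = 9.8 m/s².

About the pivot (at 1.72 m from the left end):
Sandbag: 12.9 × 9.8 = 126.4 N down at 0.6 m → arm 1.12 m, τ = 126.4 × 1.12 = 141.6 N·m counterclockwise.
Net moment of existing loads = 141.6 N·m counterclockwise.
The hanging mass weighs 42.9 × 9.8 = 420.4 N and must supply an equal clockwise moment, so its lever arm about the pivot is 141.6 / 420.4 = 0.337 m.
That puts it at 1.72 + 0.337 = 2.06 m from the left end.

x ≈ 2.06 m from the left end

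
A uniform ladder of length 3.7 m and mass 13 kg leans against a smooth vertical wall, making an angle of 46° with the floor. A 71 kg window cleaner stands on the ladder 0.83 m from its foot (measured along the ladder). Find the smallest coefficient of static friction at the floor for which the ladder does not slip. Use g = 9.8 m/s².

μ_min ≈ 0.258

Choose the foot of the ladder as the axis so the floor normal and friction both act there and drop out.
Ladder weight 13×9.8 = 127.4 N acts at 1.85 m along the ladder; its horizontal arm is 1.85·cos46° = 1.285 m → τ = 163.7 N·m clockwise.
Window cleaner: 71×9.8 = 695.8 N at 0.83 m → arm 0.5766 m → τ = 401.2 N·m clockwise.
Wall normal N acts horizontally at the top; its moment arm is the height L sinθ = 3.7·sin46° = 2.662 m, counterclockwise.
Στ = 0 ⇒ N × 2.662 = 564.9 ⇒ N = 212.2 N.
ΣFx = 0 ⇒ f = N_wall = 212.2 N. ΣFy = 0 ⇒ N_floor = 823.2 N.
μ_min = f / N_floor = 212.2 / 823.2 = 0.258.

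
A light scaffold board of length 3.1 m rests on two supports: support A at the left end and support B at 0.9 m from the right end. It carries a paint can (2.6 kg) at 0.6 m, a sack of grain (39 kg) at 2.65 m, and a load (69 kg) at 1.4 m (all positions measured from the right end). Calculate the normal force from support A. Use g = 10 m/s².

R_A ≈ 464 N

Choose support B as the axis so its reaction then has zero moment arm.
Paint can: 2.6 × 10 = 26 N down at 0.6 m → arm 0.3 m, τ = 26 × 0.3 = 7.8 N·m clockwise.
Sack of grain: 39 × 10 = 390 N down at 2.65 m → arm 1.75 m, τ = 390 × 1.75 = 682.5 N·m counterclockwise.
Load: 69 × 10 = 690 N down at 1.4 m → arm 0.5 m, τ = 690 × 0.5 = 345 N·m counterclockwise.
Net load moment about support B = 1020 N·m counterclockwise.
Reaction R at support A is upward at 3.1 m, arm 2.2 m → moment R × 2.2 clockwise.
Balancing moments: R × 2.2 = 1020, giving R = 464 N.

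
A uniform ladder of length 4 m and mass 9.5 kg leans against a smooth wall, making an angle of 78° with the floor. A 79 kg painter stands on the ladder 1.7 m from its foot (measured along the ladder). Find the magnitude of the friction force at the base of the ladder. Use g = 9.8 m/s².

f ≈ 79.8 N

Choose the foot of the ladder as the axis so the floor normal and friction both act there and drop out.
Ladder weight 9.5×9.8 = 93.1 N acts at 2 m along the ladder; its horizontal arm is 2·cos78° = 0.4158 m → τ = 38.71 N·m clockwise.
Painter: 79×9.8 = 774.2 N at 1.7 m → arm 0.3534 m → τ = 273.6 N·m clockwise.
Wall normal N acts horizontally at the top; its moment arm is the height L sinθ = 4·sin78° = 3.913 m, counterclockwise.
Balancing moments: N × 3.913 = 312.3, giving N = 79.8 N.
ΣFx = 0: friction at the foot balances the wall's push, so f = N_wall = 79.8 N.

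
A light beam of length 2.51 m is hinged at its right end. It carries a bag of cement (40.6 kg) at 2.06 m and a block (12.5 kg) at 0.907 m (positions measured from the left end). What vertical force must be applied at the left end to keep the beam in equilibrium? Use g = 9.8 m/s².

About the right end:
Bag of cement: 40.6 × 9.8 = 397.9 N down at 2.06 m → arm 0.45 m, τ = 397.9 × 0.45 = 179.1 N·m counterclockwise.
Block: 12.5 × 9.8 = 122.5 N down at 0.907 m → arm 1.603 m, τ = 122.5 × 1.603 = 196.4 N·m counterclockwise.
Net moment of the loads = 375.5 N·m counterclockwise.
The upward force F acts at the left end, arm 2.51 m, giving F × 2.51 clockwise.
For rotational equilibrium, F × 2.51 = 375.5, so F = 375.5 / 2.51 = 150 N.

F ≈ 150 N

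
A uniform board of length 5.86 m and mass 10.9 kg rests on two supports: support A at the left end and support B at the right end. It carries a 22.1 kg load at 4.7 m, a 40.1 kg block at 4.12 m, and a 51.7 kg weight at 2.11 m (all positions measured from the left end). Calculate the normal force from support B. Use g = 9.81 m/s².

About support A:
Beam weight: 10.9 × 9.81 = 106.9 N down at 2.93 m → arm 2.93 m, τ = 106.9 × 2.93 = 313.2 N·m clockwise.
Load: 22.1 × 9.81 = 216.8 N down at 4.7 m → arm 4.7 m, τ = 216.8 × 4.7 = 1019 N·m clockwise.
Block: 40.1 × 9.81 = 393.4 N down at 4.12 m → arm 4.12 m, τ = 393.4 × 4.12 = 1621 N·m clockwise.
Weight: 51.7 × 9.81 = 507.2 N down at 2.11 m → arm 2.11 m, τ = 507.2 × 2.11 = 1070 N·m clockwise.
Net load moment about support A = 4023 N·m clockwise.
Reaction R at support B is upward at 5.86 m, arm 5.86 m → moment R × 5.86 counterclockwise.
Balancing moments: R × 5.86 = 4023, giving R = 687 N.

R_B ≈ 687 N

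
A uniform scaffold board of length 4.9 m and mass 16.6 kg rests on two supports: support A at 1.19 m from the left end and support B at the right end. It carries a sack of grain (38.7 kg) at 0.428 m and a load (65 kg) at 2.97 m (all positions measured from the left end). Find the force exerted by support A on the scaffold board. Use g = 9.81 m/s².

R_A ≈ 897 N

Sum moments about support B (its reaction then has zero moment arm).
Beam weight: 16.6 × 9.81 = 162.8 N down at 2.45 m → arm 2.45 m, τ = 162.8 × 2.45 = 398.9 N·m counterclockwise.
Sack of grain: 38.7 × 9.81 = 379.6 N down at 0.428 m → arm 4.472 m, τ = 379.6 × 4.472 = 1698 N·m counterclockwise.
Load: 65 × 9.81 = 637.6 N down at 2.97 m → arm 1.93 m, τ = 637.6 × 1.93 = 1231 N·m counterclockwise.
Net load moment about support B = 3328 N·m counterclockwise.
Reaction R at support A is upward at 1.19 m, arm 3.71 m → moment R × 3.71 clockwise.
For rotational equilibrium, R × 3.71 = 3328, so R = 897 N.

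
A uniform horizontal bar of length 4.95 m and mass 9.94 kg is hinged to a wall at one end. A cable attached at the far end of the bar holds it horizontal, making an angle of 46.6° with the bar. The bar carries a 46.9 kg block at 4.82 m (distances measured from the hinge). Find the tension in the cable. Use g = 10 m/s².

T ≈ 697 N

Sum moments about the hinge (the unknown hinge reaction has zero arm there).
Beam weight: 9.94 × 10 = 99.4 N down at 2.475 m → arm 2.475 m, τ = 99.4 × 2.475 = 246 N·m clockwise.
Block: 46.9 × 10 = 469 N down at 4.82 m → arm 4.82 m, τ = 469 × 4.82 = 2261 N·m clockwise.
Total clockwise load moment = 2507 N·m.
The cable tension T acts at 4.95 m; only its component perpendicular to the bar, T sinθ, produces torque. sin 46.6° = 0.7266.
Balancing moments: T × 4.95 × 0.7266 = 2507, giving T = 2507 / 3.597 = 697 N.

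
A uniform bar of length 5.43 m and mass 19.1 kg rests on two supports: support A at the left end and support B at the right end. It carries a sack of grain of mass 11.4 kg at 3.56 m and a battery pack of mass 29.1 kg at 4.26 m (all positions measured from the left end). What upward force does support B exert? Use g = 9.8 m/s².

R_B ≈ 391 N

Choose support A as the axis so its reaction then has zero moment arm.
Beam weight: 19.1 × 9.8 = 187.2 N down at 2.715 m → arm 2.715 m, τ = 187.2 × 2.715 = 508.2 N·m clockwise.
Sack of grain: 11.4 × 9.8 = 111.7 N down at 3.56 m → arm 3.56 m, τ = 111.7 × 3.56 = 397.7 N·m clockwise.
Battery pack: 29.1 × 9.8 = 285.2 N down at 4.26 m → arm 4.26 m, τ = 285.2 × 4.26 = 1215 N·m clockwise.
Net load moment about support A = 2121 N·m clockwise.
Reaction R at support B is upward at 5.43 m, arm 5.43 m → moment R × 5.43 counterclockwise.
Balancing moments: R × 5.43 = 2121, giving R = 391 N.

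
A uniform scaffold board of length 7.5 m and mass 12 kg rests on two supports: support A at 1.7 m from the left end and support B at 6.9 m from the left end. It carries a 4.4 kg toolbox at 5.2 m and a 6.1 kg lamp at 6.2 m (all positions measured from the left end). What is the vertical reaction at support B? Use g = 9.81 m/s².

About support A:
Beam weight: 12 × 9.81 = 117.7 N down at 3.75 m → arm 2.05 m, τ = 117.7 × 2.05 = 241.3 N·m clockwise.
Toolbox: 4.4 × 9.81 = 43.16 N down at 5.2 m → arm 3.5 m, τ = 43.16 × 3.5 = 151.1 N·m clockwise.
Lamp: 6.1 × 9.81 = 59.84 N down at 6.2 m → arm 4.5 m, τ = 59.84 × 4.5 = 269.3 N·m clockwise.
Net load moment about support A = 661.7 N·m clockwise.
Reaction R at support B is upward at 6.9 m, arm 5.2 m → moment R × 5.2 counterclockwise.
Setting net torque to zero: R × 5.2 = 661.7 → R = 127 N.

R_B ≈ 127 N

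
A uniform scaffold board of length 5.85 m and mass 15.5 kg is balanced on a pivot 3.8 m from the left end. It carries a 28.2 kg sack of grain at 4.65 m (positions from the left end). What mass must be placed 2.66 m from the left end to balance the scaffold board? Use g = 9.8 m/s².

Sum moments about the pivot (at 3.8 m from the left end) (the support reaction has zero arm there).
Beam weight: 15.5 × 9.8 = 151.9 N down at 2.925 m → arm 0.875 m, τ = 151.9 × 0.875 = 132.9 N·m counterclockwise.
Sack of grain: 28.2 × 9.8 = 276.4 N down at 4.65 m → arm 0.85 m, τ = 276.4 × 0.85 = 234.9 N·m clockwise.
Net moment of known loads = 102 N·m clockwise.
An unknown mass m at 2.66 m has arm 1.14 m; its moment is m·g·1.14 counterclockwise.
Setting net torque to zero: m × 9.8 × 1.14 = 102 → m = 102 / (9.8 × 1.14) = 9.13 kg.

m ≈ 9.13 kg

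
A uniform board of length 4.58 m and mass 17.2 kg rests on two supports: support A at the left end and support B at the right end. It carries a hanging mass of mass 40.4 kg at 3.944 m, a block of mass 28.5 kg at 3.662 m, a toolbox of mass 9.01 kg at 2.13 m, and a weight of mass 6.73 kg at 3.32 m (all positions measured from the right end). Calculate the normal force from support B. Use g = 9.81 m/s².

Taking torques about support A:
Beam weight: 17.2 × 9.81 = 168.7 N down at 2.29 m → arm 2.29 m, τ = 168.7 × 2.29 = 386.3 N·m clockwise.
Hanging mass: 40.4 × 9.81 = 396.3 N down at 3.944 m → arm 0.636 m, τ = 396.3 × 0.636 = 252 N·m clockwise.
Block: 28.5 × 9.81 = 279.6 N down at 3.662 m → arm 0.918 m, τ = 279.6 × 0.918 = 256.7 N·m clockwise.
Toolbox: 9.01 × 9.81 = 88.39 N down at 2.13 m → arm 2.45 m, τ = 88.39 × 2.45 = 216.6 N·m clockwise.
Weight: 6.73 × 9.81 = 66.02 N down at 3.32 m → arm 1.26 m, τ = 66.02 × 1.26 = 83.19 N·m clockwise.
Net load moment about support A = 1195 N·m clockwise.
Reaction R at support B is upward at 0 m, arm 4.58 m → moment R × 4.58 counterclockwise.
Setting net torque to zero: R × 4.58 = 1195 → R = 261 N.

R_B ≈ 261 N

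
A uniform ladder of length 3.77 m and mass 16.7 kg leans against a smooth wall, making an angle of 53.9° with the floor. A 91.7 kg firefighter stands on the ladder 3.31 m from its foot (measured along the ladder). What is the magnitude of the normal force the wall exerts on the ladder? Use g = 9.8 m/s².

Take moments about the foot of the ladder.
Ladder weight 16.7×9.8 = 163.7 N acts at 1.885 m along the ladder; its horizontal arm is 1.885·cos53.9° = 1.111 m → τ = 181.9 N·m clockwise.
Firefighter: 91.7×9.8 = 898.7 N at 3.31 m → arm 1.95 m → τ = 1752 N·m clockwise.
Wall normal N acts horizontally at the top; its moment arm is the height L sinθ = 3.77·sin53.9° = 3.046 m, counterclockwise.
Setting net torque to zero: N × 3.046 = 1934 → N = 635 N.

N_wall ≈ 635 N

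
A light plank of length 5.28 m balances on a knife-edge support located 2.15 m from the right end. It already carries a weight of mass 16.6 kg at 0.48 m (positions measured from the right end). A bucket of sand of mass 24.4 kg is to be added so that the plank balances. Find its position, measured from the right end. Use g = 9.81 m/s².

x ≈ 3.29 m from the right end

Taking torques about the knife-edge support (at 2.15 m from the right end):
Weight: 16.6 × 9.81 = 162.8 N down at 0.48 m → arm 1.67 m, τ = 162.8 × 1.67 = 271.9 N·m clockwise.
Net moment of existing loads = 271.9 N·m clockwise.
The bucket of sand weighs 24.4 × 9.81 = 239.4 N and must supply an equal counterclockwise moment, so its lever arm about the knife-edge support is 271.9 / 239.4 = 1.14 m.
That puts it at 2.15 + 1.14 = 3.29 m from the right end.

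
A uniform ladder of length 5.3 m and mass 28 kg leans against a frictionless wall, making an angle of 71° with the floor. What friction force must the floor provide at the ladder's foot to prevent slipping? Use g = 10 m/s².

f ≈ 48.2 N

Take moments about the foot of the ladder.
Ladder weight 28×10 = 280 N acts at 2.65 m along the ladder; its horizontal arm is 2.65·cos71° = 0.8628 m → τ = 241.6 N·m clockwise.
Wall normal N acts horizontally at the top; its moment arm is the height L sinθ = 5.3·sin71° = 5.011 m, counterclockwise.
For rotational equilibrium, N × 5.011 = 241.6, so N = 48.2 N.
ΣFx = 0: friction at the foot balances the wall's push, so f = N_wall = 48.2 N.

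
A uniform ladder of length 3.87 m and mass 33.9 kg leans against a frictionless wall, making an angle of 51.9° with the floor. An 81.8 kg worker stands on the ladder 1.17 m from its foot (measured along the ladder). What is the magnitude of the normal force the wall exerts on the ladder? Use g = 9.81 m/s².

N_wall ≈ 321 N

Taking torques about the foot of the ladder:
Ladder weight 33.9×9.81 = 332.6 N acts at 1.935 m along the ladder; its horizontal arm is 1.935·cos51.9° = 1.194 m → τ = 397.1 N·m clockwise.
Worker: 81.8×9.81 = 802.5 N at 1.17 m → arm 0.7219 m → τ = 579.3 N·m clockwise.
Wall normal N acts horizontally at the top; its moment arm is the height L sinθ = 3.87·sin51.9° = 3.045 m, counterclockwise.
Στ = 0 ⇒ N × 3.045 = 976.4 ⇒ N = 321 N.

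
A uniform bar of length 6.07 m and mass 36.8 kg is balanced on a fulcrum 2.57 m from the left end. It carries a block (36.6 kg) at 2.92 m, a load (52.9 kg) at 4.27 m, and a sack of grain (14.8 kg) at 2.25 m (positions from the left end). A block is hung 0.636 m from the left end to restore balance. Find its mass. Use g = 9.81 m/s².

Sum moments about the fulcrum (at 2.57 m from the left end) (the support reaction has zero arm there).
Beam weight: 36.8 × 9.81 = 361 N down at 3.035 m → arm 0.465 m, τ = 361 × 0.465 = 167.9 N·m clockwise.
Block: 36.6 × 9.81 = 359 N down at 2.92 m → arm 0.35 m, τ = 359 × 0.35 = 125.6 N·m clockwise.
Load: 52.9 × 9.81 = 518.9 N down at 4.27 m → arm 1.7 m, τ = 518.9 × 1.7 = 882.1 N·m clockwise.
Sack of grain: 14.8 × 9.81 = 145.2 N down at 2.25 m → arm 0.32 m, τ = 145.2 × 0.32 = 46.46 N·m counterclockwise.
Net moment of known loads = 1129 N·m clockwise.
An unknown mass m at 0.636 m has arm 1.934 m; its moment is m·g·1.934 counterclockwise.
Setting net torque to zero: m × 9.81 × 1.934 = 1129 → m = 1129 / (9.81 × 1.934) = 59.5 kg.

m ≈ 59.5 kg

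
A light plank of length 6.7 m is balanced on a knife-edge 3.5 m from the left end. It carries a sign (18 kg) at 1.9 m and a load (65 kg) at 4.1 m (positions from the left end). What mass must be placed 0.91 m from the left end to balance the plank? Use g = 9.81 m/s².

m ≈ 3.94 kg

About the knife-edge (at 3.5 m from the left end):
Sign: 18 × 9.81 = 176.6 N down at 1.9 m → arm 1.6 m, τ = 176.6 × 1.6 = 282.6 N·m counterclockwise.
Load: 65 × 9.81 = 637.6 N down at 4.1 m → arm 0.6 m, τ = 637.6 × 0.6 = 382.6 N·m clockwise.
Net moment of known loads = 100 N·m clockwise.
An unknown mass m at 0.91 m has arm 2.59 m; its moment is m·g·2.59 counterclockwise.
Στ = 0 ⇒ m × 9.81 × 2.59 = 100 ⇒ m = 100 / (9.81 × 2.59) = 3.94 kg.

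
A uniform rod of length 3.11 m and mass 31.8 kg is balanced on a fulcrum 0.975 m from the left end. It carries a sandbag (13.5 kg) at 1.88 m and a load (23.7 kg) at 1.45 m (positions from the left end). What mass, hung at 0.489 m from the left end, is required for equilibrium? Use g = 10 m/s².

m ≈ 86.3 kg

Sum moments about the fulcrum (at 0.975 m from the left end) (the support reaction has zero arm there).
Beam weight: 31.8 × 10 = 318 N down at 1.555 m → arm 0.58 m, τ = 318 × 0.58 = 184.4 N·m clockwise.
Sandbag: 13.5 × 10 = 135 N down at 1.88 m → arm 0.905 m, τ = 135 × 0.905 = 122.2 N·m clockwise.
Load: 23.7 × 10 = 237 N down at 1.45 m → arm 0.475 m, τ = 237 × 0.475 = 112.6 N·m clockwise.
Net moment of known loads = 419.2 N·m clockwise.
An unknown mass m at 0.489 m has arm 0.486 m; its moment is m·g·0.486 counterclockwise.
Στ = 0 ⇒ m × 10 × 0.486 = 419.2 ⇒ m = 419.2 / (10 × 0.486) = 86.3 kg.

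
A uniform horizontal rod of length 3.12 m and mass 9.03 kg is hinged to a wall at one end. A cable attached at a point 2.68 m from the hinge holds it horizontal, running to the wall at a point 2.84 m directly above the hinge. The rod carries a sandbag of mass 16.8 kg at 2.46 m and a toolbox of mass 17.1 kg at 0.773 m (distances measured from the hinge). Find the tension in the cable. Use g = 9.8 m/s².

Taking torques about the hinge:
Beam weight: 9.03 × 9.8 = 88.49 N down at 1.56 m → arm 1.56 m, τ = 88.49 × 1.56 = 138 N·m clockwise.
Sandbag: 16.8 × 9.8 = 164.6 N down at 2.46 m → arm 2.46 m, τ = 164.6 × 2.46 = 404.9 N·m clockwise.
Toolbox: 17.1 × 9.8 = 167.6 N down at 0.773 m → arm 0.773 m, τ = 167.6 × 0.773 = 129.6 N·m clockwise.
Total clockwise load moment = 672.5 N·m.
The cable tension T acts at 2.68 m; only its component perpendicular to the rod, T sinθ, produces torque. sinθ = h/√(h²+d²) = 2.84/√(2.84²+2.68²) = 0.7273.
Balancing moments: T × 2.68 × 0.7273 = 672.5, giving T = 672.5 / 1.949 = 345 N.

T ≈ 345 N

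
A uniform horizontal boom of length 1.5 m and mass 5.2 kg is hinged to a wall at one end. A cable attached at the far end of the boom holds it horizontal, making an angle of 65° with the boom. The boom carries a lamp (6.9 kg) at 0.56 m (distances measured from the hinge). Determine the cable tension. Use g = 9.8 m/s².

Sum moments about the hinge (the unknown hinge reaction has zero arm there).
Beam weight: 5.2 × 9.8 = 50.96 N down at 0.75 m → arm 0.75 m, τ = 50.96 × 0.75 = 38.22 N·m clockwise.
Lamp: 6.9 × 9.8 = 67.62 N down at 0.56 m → arm 0.56 m, τ = 67.62 × 0.56 = 37.87 N·m clockwise.
Total clockwise load moment = 76.09 N·m.
The cable tension T acts at 1.5 m; only its component perpendicular to the boom, T sinθ, produces torque. sin 65° = 0.9063.
Balancing moments: T × 1.5 × 0.9063 = 76.09, giving T = 76.09 / 1.359 = 56 N.

T ≈ 56 N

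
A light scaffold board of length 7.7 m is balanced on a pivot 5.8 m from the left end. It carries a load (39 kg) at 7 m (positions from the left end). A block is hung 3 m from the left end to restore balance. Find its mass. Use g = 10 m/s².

Choose the pivot (at 5.8 m from the left end) as the axis so the support reaction has zero arm there.
Load: 39 × 10 = 390 N down at 7 m → arm 1.2 m, τ = 390 × 1.2 = 468 N·m clockwise.
Net moment of known loads = 468 N·m clockwise.
An unknown mass m at 3 m has arm 2.8 m; its moment is m·g·2.8 counterclockwise.
For rotational equilibrium, m × 10 × 2.8 = 468, so m = 468 / (10 × 2.8) = 16.7 kg.

m ≈ 16.7 kg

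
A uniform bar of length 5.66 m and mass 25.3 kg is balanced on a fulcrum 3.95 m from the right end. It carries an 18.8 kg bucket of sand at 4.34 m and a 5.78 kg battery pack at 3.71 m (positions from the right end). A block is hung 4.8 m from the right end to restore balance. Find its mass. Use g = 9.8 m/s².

m ≈ 26.3 kg

Taking torques about the fulcrum (at 3.95 m from the right end):
Beam weight: 25.3 × 9.8 = 247.9 N down at 2.83 m → arm 1.12 m, τ = 247.9 × 1.12 = 277.6 N·m clockwise.
Bucket of sand: 18.8 × 9.8 = 184.2 N down at 4.34 m → arm 0.39 m, τ = 184.2 × 0.39 = 71.84 N·m counterclockwise.
Battery pack: 5.78 × 9.8 = 56.64 N down at 3.71 m → arm 0.24 m, τ = 56.64 × 0.24 = 13.59 N·m clockwise.
Net moment of known loads = 219.4 N·m clockwise.
An unknown mass m at 4.8 m has arm 0.85 m; its moment is m·g·0.85 counterclockwise.
Στ = 0 ⇒ m × 9.8 × 0.85 = 219.4 ⇒ m = 219.4 / (9.8 × 0.85) = 26.3 kg.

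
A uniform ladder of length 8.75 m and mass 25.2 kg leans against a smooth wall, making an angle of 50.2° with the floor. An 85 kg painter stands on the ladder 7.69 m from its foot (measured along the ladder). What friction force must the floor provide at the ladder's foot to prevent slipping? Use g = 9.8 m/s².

Taking torques about the foot of the ladder:
Ladder weight 25.2×9.8 = 247 N acts at 4.375 m along the ladder; its horizontal arm is 4.375·cos50.2° = 2.8 m → τ = 691.6 N·m clockwise.
Painter: 85×9.8 = 833 N at 7.69 m → arm 4.922 m → τ = 4100 N·m clockwise.
Wall normal N acts horizontally at the top; its moment arm is the height L sinθ = 8.75·sin50.2° = 6.722 m, counterclockwise.
For rotational equilibrium, N × 6.722 = 4792, so N = 713 N.
ΣFx = 0: friction at the foot balances the wall's push, so f = N_wall = 713 N.

f ≈ 713 N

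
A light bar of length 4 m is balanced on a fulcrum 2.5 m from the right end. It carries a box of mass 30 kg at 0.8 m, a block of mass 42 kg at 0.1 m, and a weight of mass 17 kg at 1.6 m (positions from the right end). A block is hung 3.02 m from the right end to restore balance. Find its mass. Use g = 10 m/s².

m ≈ 321 kg

Take moments about the fulcrum (at 2.5 m from the right end).
Box: 30 × 10 = 300 N down at 0.8 m → arm 1.7 m, τ = 300 × 1.7 = 510 N·m clockwise.
Block: 42 × 10 = 420 N down at 0.1 m → arm 2.4 m, τ = 420 × 2.4 = 1008 N·m clockwise.
Weight: 17 × 10 = 170 N down at 1.6 m → arm 0.9 m, τ = 170 × 0.9 = 153 N·m clockwise.
Net moment of known loads = 1671 N·m clockwise.
An unknown mass m at 3.02 m has arm 0.52 m; its moment is m·g·0.52 counterclockwise.
For rotational equilibrium, m × 10 × 0.52 = 1671, so m = 1671 / (10 × 0.52) = 321 kg.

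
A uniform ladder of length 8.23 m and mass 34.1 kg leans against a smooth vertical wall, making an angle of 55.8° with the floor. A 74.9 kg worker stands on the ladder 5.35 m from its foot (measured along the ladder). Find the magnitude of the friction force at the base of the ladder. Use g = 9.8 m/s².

About the foot of the ladder:
Ladder weight 34.1×9.8 = 334.2 N acts at 4.115 m along the ladder; its horizontal arm is 4.115·cos55.8° = 2.313 m → τ = 773 N·m clockwise.
Worker: 74.9×9.8 = 734 N at 5.35 m → arm 3.007 m → τ = 2207 N·m clockwise.
Wall normal N acts horizontally at the top; its moment arm is the height L sinθ = 8.23·sin55.8° = 6.807 m, counterclockwise.
Setting net torque to zero: N × 6.807 = 2980 → N = 438 N.
ΣFx = 0: friction at the foot balances the wall's push, so f = N_wall = 438 N.

f ≈ 438 N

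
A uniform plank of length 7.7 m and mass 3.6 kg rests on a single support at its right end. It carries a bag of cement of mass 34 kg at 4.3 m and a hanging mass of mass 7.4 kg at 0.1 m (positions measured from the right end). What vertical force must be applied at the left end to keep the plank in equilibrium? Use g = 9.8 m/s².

F ≈ 205 N

Choose the right end as the axis so the unknown pivot reaction has zero arm there.
Beam weight: 3.6 × 9.8 = 35.28 N down at 3.85 m → arm 3.85 m, τ = 35.28 × 3.85 = 135.8 N·m counterclockwise.
Bag of cement: 34 × 9.8 = 333.2 N down at 4.3 m → arm 4.3 m, τ = 333.2 × 4.3 = 1433 N·m counterclockwise.
Hanging mass: 7.4 × 9.8 = 72.52 N down at 0.1 m → arm 0.1 m, τ = 72.52 × 0.1 = 7.252 N·m counterclockwise.
Net moment of the loads = 1576 N·m counterclockwise.
The upward force F acts at the left end, arm 7.7 m, giving F × 7.7 clockwise.
Balancing moments: F × 7.7 = 1576, giving F = 1576 / 7.7 = 205 N.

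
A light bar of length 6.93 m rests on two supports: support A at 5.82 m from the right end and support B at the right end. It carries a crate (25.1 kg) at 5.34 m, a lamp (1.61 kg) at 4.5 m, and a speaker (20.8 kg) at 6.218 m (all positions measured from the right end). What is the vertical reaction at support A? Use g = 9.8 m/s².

Sum moments about support B (its reaction then has zero moment arm).
Crate: 25.1 × 9.8 = 246 N down at 5.34 m → arm 5.34 m, τ = 246 × 5.34 = 1314 N·m counterclockwise.
Lamp: 1.61 × 9.8 = 15.78 N down at 4.5 m → arm 4.5 m, τ = 15.78 × 4.5 = 71.01 N·m counterclockwise.
Speaker: 20.8 × 9.8 = 203.8 N down at 6.218 m → arm 6.218 m, τ = 203.8 × 6.218 = 1267 N·m counterclockwise.
Net load moment about support B = 2652 N·m counterclockwise.
Reaction R at support A is upward at 5.82 m, arm 5.82 m → moment R × 5.82 clockwise.
Setting net torque to zero: R × 5.82 = 2652 → R = 456 N.

R_A ≈ 456 N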